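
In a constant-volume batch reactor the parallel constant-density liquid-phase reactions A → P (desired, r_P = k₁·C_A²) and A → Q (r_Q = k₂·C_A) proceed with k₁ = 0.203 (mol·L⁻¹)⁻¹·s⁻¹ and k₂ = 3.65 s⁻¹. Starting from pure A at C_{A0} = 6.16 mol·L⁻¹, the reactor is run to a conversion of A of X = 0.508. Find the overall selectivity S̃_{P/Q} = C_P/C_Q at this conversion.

0.254

C_A = C_{A0}(1−X) = 3.031 mol·L⁻¹.
Along a PFR/batch, dC_Q/dC_A = −r_Q/(r_P+r_Q) = −k₂/(k₂+k₁·C_A).
Integrating from C_{A0} to C_A: C_Q = (3.65/0.203)·ln[(3.65+0.203·6.16)/(3.65+0.203·3.03)] = 17.98·ln(4.900/4.265) = 2.496 mol·L⁻¹.
Then C_P = (C_{A0}−C_A) − C_Q = 3.129 − 2.496 = 0.6330 mol·L⁻¹.
S̃_{P/Q} = C_P/C_Q = 0.6330/2.496 = 0.254.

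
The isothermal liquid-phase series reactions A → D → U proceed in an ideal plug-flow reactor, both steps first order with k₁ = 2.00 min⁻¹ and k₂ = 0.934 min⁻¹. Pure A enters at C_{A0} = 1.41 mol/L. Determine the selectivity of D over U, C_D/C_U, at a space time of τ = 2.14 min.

0.301

The intermediate concentration in a first-order A→B→C sequence is C_D = k₁C_{A0}(e^(−k₁τ) − e^(−k₂τ))/(k₂−k₁).
e^(−k₁τ) = e^(−2.00×2.14) = e^(−4.280) = 0.01384; e^(−k₂τ) = e^(−1.999) = 0.1355.
C_D = 2.00×1.41/(0.934−2.00) × (0.01384−0.1355) = (-2.645)×(-0.1217) = 0.3218 mol/L.
C_A = C_{A0}e^(−k₁τ) = 0.01952 mol/L, so C_U = C_{A0}−C_A−C_D = 1.069 mol/L; C_D/C_U = 0.301.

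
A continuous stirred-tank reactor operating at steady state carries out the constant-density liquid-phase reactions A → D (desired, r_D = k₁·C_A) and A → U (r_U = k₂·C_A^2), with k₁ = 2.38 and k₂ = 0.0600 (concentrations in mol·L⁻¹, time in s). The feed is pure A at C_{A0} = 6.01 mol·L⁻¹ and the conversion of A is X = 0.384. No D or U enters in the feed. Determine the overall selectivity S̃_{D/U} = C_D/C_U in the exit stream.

Exit C_A = C_{A0}(1−X) = 6.01×0.616 = 3.702 mol·L⁻¹.
A CSTR operates uniformly at the exit composition, giving r_D = 8.811 and r_U = 0.8224 (each k·C_A^n at C_A = 3.702).
Overall selectivity = C_D/C_U = r_Dτ/(r_Uτ) = r_D/r_U = 10.7.

10.7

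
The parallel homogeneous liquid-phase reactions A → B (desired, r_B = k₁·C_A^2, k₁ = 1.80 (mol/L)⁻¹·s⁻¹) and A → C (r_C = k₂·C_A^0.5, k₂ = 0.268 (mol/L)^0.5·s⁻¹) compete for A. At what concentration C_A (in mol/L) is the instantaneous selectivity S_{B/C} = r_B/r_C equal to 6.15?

0.943 mol/L

S_{B/C} = (k₁/k₂)·C_A^1.5 ⇒ C_A = (S·k₂/k₁)^(1/1.5).
= (6.15×0.268/1.80)^(0.6667) = (0.9157)^(0.6667) = 0.943 mol/L.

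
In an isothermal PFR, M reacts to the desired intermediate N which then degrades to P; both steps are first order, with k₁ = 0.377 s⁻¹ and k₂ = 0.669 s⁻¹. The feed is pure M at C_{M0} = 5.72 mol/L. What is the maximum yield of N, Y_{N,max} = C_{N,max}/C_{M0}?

0.269

At the optimum, C_{N,max}/C_{M0} = (k₁/k₂)^[k₂/(k₂−k₁)].
= (0.377/0.669)^(0.669/(0.669−0.377)) = (0.5635)^(2.291) = 0.2687.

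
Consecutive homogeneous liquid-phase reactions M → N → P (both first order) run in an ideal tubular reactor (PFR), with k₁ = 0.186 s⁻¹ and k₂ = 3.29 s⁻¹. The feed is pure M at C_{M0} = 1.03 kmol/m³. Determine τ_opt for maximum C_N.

Setting dC_N/dτ = 0 gives τ_opt = ln(k₂/k₁)/(k₂−k₁).
= ln(3.29/0.186)/(3.29−0.186) = ln(17.69)/3.104 = 2.873/3.104 = 0.926 s.

0.926 s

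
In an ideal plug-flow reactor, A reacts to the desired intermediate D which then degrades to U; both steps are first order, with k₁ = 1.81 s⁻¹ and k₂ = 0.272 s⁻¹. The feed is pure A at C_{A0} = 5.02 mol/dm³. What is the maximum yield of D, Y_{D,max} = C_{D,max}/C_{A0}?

Evaluating C_D at τ_opt = ln(k₂/k₁)/(k₂−k₁) gives C_{D,max}/C_{A0} = (k₁/k₂)^[k₂/(k₂−k₁)].
= (1.81/0.272)^(0.272/(0.272−1.81)) = (6.654)^(-0.1769) = 0.7152.

0.715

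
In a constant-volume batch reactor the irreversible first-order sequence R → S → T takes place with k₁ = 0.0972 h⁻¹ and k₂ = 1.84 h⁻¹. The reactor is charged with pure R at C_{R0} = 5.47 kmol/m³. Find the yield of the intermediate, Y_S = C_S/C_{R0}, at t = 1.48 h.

The intermediate concentration in a first-order A→B→C sequence is C_S = k₁C_{R0}(e^(−k₁t) − e^(−k₂t))/(k₂−k₁).
e^(−k₁t) = e^(−0.0972×1.48) = e^(−0.1439) = 0.8660; e^(−k₂t) = e^(−2.723) = 0.06566.
C_S = 0.0972×5.47/(1.84−0.0972) × (0.8660−0.06566) = 0.3051×0.8003 = 0.2442 kmol/m³.
Y_S = C_S/C_{R0} = 0.2442/5.47 = 0.0446.

0.0446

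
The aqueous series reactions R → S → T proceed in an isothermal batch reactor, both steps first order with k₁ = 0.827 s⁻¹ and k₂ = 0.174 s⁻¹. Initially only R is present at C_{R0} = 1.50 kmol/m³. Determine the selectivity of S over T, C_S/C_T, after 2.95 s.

The intermediate concentration in a first-order A→B→C sequence is C_S = k₁C_{R0}(e^(−k₁t) − e^(−k₂t))/(k₂−k₁).
e^(−k₁t) = e^(−0.827×2.95) = e^(−2.440) = 0.08719; e^(−k₂t) = e^(−0.5133) = 0.5985.
C_S = 0.827×1.50/(0.174−0.827) × (0.08719−0.5985) = (-1.900)×(-0.5113) = 0.9714 kmol/m³.
C_R = C_{R0}e^(−k₁t) = 0.1308 kmol/m³, so C_T = C_{R0}−C_R−C_S = 0.3979 kmol/m³; C_S/C_T = 2.44.

2.44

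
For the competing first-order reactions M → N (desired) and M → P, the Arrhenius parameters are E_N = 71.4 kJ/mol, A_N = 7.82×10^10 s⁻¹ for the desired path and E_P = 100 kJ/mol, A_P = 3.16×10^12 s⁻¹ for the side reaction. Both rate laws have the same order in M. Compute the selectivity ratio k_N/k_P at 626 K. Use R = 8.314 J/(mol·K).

6.03

With equal orders, S_{N/P} = k_N/k_P = (A_N/A_P)·exp[(E_P−E_N)/(RT)].
(E_P−E_N)/(RT) = (100−71.4)×10³/(8.314×626) = 28600/5205 = 5.495.
k_N/k_P = (7.82×10^10/3.16×10^12)·exp(5.495) = 0.02475 × 243.5 = 6.03.
Since E_N < E_P, lowering the temperature improves selectivity toward N.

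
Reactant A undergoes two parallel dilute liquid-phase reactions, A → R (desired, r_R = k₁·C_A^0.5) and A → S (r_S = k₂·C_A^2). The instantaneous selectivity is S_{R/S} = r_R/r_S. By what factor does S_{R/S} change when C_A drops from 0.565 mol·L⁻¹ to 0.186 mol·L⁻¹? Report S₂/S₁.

5.29

S_{R/S} = (k₁/k₂)·C_A^-1.5, so S₂/S₁ = (C_{A,2}/C_{A,1})^-1.5.
= (0.186/0.565)^(-1.5) = (0.3292)^(-1.5) = 5.29.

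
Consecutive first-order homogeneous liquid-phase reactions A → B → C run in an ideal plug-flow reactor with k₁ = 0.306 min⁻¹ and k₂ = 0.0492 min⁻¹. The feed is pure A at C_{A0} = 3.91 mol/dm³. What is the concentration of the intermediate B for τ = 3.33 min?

2.27 mol/dm³

For first-order series with pure A initially, C_B(τ) = k₁C_{A0}/(k₂−k₁)·(e^(−k₁τ) − e^(−k₂τ)).
e^(−k₁τ) = e^(−0.306×3.33) = e^(−1.019) = 0.3610; e^(−k₂τ) = e^(−0.1638) = 0.8489.
C_B = 0.306×3.91/(0.0492−0.306) × (0.3610−0.8489) = (-4.659)×(-0.4879) = 2.273 mol/dm³.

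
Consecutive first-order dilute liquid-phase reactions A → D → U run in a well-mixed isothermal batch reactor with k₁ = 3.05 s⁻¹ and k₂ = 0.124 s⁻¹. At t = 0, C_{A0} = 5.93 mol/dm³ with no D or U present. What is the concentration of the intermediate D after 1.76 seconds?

For first-order series with pure A initially, C_D(t) = k₁C_{A0}/(k₂−k₁)·(e^(−k₁t) − e^(−k₂t)).
e^(−k₁t) = e^(−3.05×1.76) = e^(−5.368) = 0.004663; e^(−k₂t) = e^(−0.2182) = 0.8039.
C_D = 3.05×5.93/(0.124−3.05) × (0.004663−0.8039) = (-6.181)×(-0.7993) = 4.941 mol/dm³.

4.94 mol/dm³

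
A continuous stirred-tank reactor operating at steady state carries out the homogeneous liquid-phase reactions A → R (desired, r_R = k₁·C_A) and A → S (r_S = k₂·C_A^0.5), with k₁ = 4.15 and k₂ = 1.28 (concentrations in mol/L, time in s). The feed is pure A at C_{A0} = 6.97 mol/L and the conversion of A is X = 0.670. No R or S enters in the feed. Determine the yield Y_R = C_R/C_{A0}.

Exit C_A = C_{A0}(1−X) = 6.97×0.330 = 2.300 mol/L.
Rates in a CSTR are evaluated at the outlet concentration: r_R = 4.15×2.300 = 9.545, r_S = 1.28×2.300^0.5 = 1.941.
Fraction of consumed A going to R: r_R/(r_R+r_S) = 0.8310.
C_R = 0.8310·C_{A0}·X = 0.8310×6.97×0.670 = 3.88 mol/L; Y_R = C_R/C_{A0} = 0.557.

0.557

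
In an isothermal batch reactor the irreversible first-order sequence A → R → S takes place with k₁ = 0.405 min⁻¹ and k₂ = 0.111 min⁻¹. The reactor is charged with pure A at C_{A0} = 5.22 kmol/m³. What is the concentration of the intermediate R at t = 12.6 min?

For first-order series with pure A initially, C_R(t) = k₁C_{A0}/(k₂−k₁)·(e^(−k₁t) − e^(−k₂t)).
e^(−k₁t) = e^(−0.405×12.6) = e^(−5.103) = 0.006078; e^(−k₂t) = e^(−1.399) = 0.2469.
C_R = 0.405×5.22/(0.111−0.405) × (0.006078−0.2469) = (-7.191)×(-0.2409) = 1.732 kmol/m³.

1.73 kmol/m³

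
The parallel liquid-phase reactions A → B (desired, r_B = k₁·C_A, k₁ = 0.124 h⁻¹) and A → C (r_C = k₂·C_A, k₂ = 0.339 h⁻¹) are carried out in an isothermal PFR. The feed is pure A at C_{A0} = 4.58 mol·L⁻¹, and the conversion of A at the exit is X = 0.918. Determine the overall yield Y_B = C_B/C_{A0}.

0.246

C_A = C_{A0}(1−X) = 0.3756 mol·L⁻¹.
Both paths are first order in A, so the instantaneous fraction to B is constant: dC_B/d(−C_A) = k₁/(k₁+k₂) = 0.2678.
C_B = 0.2678·(C_{A0}−C_A) = 0.2678×4.204 = 1.13 mol·L⁻¹.
Y_B = C_B/C_{A0} = 1.126/4.58 = 0.246.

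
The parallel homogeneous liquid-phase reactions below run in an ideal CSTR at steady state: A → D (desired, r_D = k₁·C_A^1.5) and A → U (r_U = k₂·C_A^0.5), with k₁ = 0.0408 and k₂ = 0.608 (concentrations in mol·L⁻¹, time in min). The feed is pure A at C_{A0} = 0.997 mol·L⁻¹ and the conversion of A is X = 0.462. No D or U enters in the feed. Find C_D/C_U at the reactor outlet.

0.0360

Exit C_A = C_{A0}(1−X) = 0.997×0.538 = 0.5364 mol·L⁻¹.
Rates in a CSTR are evaluated at the outlet concentration: r_D = 0.0408×0.5364^1.5 = 0.01603, r_U = 0.608×0.5364^0.5 = 0.4453.
Overall selectivity = C_D/C_U = r_Dτ/(r_Uτ) = r_D/r_U = 0.0360.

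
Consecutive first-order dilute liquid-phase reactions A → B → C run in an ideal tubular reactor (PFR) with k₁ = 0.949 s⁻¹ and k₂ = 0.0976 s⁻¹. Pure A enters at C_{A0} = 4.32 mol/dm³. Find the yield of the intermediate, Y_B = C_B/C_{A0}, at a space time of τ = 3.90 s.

Solving the coupled first-order balances gives C_B(τ) = [k₁/(k₂−k₁)]·C_{A0}·(e^(−k₁τ) − e^(−k₂τ)).
e^(−k₁τ) = e^(−0.949×3.90) = e^(−3.701) = 0.02470; e^(−k₂τ) = e^(−0.3806) = 0.6834.
C_B = 0.949×4.32/(0.0976−0.949) × (0.02470−0.6834) = (-4.815)×(-0.6587) = 3.172 mol/dm³.
Y_B = C_B/C_{A0} = 3.172/4.32 = 0.734.

0.734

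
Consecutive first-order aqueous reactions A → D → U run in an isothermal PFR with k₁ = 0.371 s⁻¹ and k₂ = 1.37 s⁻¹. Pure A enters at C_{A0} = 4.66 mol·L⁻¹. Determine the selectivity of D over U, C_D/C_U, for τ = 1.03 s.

1.05

For first-order series with pure A initially, C_D(τ) = k₁C_{A0}/(k₂−k₁)·(e^(−k₁τ) − e^(−k₂τ)).
e^(−k₁τ) = e^(−0.371×1.03) = e^(−0.3821) = 0.6824; e^(−k₂τ) = e^(−1.411) = 0.2439.
C_D = 0.371×4.66/(1.37−0.371) × (0.6824−0.2439) = 1.731×0.4385 = 0.7589 mol·L⁻¹.
C_A = C_{A0}e^(−k₁τ) = 3.180 mol·L⁻¹, so C_U = C_{A0}−C_A−C_D = 0.7211 mol·L⁻¹; C_D/C_U = 1.05.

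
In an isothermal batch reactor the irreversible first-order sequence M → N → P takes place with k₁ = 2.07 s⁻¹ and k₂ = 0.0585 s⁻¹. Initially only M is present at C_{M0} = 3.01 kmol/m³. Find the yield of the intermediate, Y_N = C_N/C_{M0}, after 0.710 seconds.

0.751

For first-order series with pure M initially, C_N(t) = k₁C_{M0}/(k₂−k₁)·(e^(−k₁t) − e^(−k₂t)).
e^(−k₁t) = e^(−2.07×0.710) = e^(−1.470) = 0.2300; e^(−k₂t) = e^(−0.04154) = 0.9593.
C_N = 2.07×3.01/(0.0585−2.07) × (0.2300−0.9593) = (-3.098)×(-0.7293) = 2.259 kmol/m³.
Y_N = C_N/C_{M0} = 2.259/3.01 = 0.751.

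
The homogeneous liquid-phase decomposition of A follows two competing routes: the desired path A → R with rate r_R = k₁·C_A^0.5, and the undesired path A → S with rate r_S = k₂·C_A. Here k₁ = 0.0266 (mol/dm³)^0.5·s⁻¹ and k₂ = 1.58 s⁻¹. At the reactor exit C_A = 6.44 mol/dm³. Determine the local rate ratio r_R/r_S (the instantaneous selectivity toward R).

S_{R/S} = r_R/r_S = (k₁·C_A^0.5)/(k₂·C_A) = (k₁/k₂)·C_A^-0.5.
= (0.0266×6.440^0.5) / (1.58×6.440) = 0.06750/10.18 = 0.00663.
The undesired path is higher order in A, so low C_A (CSTR or dilute feed) favours R.

0.00663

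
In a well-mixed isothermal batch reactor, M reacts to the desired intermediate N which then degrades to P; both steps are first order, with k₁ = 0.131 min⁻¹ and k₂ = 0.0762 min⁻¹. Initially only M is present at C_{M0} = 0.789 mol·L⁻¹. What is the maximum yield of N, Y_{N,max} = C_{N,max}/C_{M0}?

At the optimum, C_{N,max}/C_{M0} = (k₁/k₂)^[k₂/(k₂−k₁)].
= (0.131/0.0762)^(0.0762/(0.0762−0.131)) = (1.719)^(-1.391) = 0.4707.

0.471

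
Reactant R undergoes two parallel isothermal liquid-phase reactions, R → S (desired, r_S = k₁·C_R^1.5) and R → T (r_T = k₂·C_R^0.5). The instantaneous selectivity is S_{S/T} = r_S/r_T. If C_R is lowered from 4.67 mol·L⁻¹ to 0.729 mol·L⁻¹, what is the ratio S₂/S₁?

S_{S/T} = (k₁/k₂)·C_R, so S₂/S₁ = (C_{R,2}/C_{R,1}).
= 0.729/4.67 = 0.156.
Selectivity toward S falls as C_R falls — high-concentration operation is favoured.

0.156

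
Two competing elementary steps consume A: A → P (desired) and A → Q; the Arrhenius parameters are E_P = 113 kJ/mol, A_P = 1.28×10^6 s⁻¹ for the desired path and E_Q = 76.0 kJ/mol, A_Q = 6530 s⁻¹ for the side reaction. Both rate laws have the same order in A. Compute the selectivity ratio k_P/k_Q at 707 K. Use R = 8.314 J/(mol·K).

Since both paths have the same order in A, the concentration cancels and S_{P/Q} = k_P/k_Q = (A_P/A_Q)·exp[(E_Q−E_P)/(RT)].
(E_Q−E_P)/(RT) = (76.0−113)×10³/(8.314×707) = -37000/5878 = -6.295.
k_P/k_Q = (1.28×10^6/6530)·exp(-6.295) = 196.0 × 0.001846 = 0.362.
Since E_P > E_Q, raising the temperature improves selectivity toward P.

0.362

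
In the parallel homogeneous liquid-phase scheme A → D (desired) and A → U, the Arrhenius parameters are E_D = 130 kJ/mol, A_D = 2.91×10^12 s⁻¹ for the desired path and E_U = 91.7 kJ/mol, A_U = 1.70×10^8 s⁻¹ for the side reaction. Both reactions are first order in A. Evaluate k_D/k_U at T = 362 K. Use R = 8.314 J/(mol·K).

0.0509

k_D/k_U = (A_D/A_U)·exp[−(E_D−E_U)/(RT)] = (A_D/A_U)·exp[(E_U−E_D)/(RT)].
(E_U−E_D)/(RT) = (91.7−130)×10³/(8.314×362) = -38300/3010 = -12.73.
k_D/k_U = (2.91×10^12/1.70×10^8)·exp(-12.73) = 17118 × 2.974×10^-6 = 0.0509.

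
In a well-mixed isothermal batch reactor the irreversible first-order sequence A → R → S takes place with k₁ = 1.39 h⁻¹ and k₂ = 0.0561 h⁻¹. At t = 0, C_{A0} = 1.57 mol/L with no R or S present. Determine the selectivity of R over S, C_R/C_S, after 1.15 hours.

For first-order series with pure A initially, C_R(t) = k₁C_{A0}/(k₂−k₁)·(e^(−k₁t) − e^(−k₂t)).
e^(−k₁t) = e^(−1.39×1.15) = e^(−1.598) = 0.2022; e^(−k₂t) = e^(−0.06451) = 0.9375.
C_R = 1.39×1.57/(0.0561−1.39) × (0.2022−0.9375) = (-1.636)×(-0.7353) = 1.203 mol/L.
C_A = C_{A0}e^(−k₁t) = 0.3175 mol/L, so C_S = C_{A0}−C_A−C_R = 0.04954 mol/L; C_R/C_S = 24.3.

24.3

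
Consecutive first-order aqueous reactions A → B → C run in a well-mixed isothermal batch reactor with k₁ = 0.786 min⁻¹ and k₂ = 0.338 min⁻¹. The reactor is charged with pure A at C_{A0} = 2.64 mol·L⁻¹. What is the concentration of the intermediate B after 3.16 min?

The intermediate concentration in a first-order A→B→C sequence is C_B = k₁C_{A0}(e^(−k₁t) − e^(−k₂t))/(k₂−k₁).
e^(−k₁t) = e^(−0.786×3.16) = e^(−2.484) = 0.08343; e^(−k₂t) = e^(−1.068) = 0.3437.
C_B = 0.786×2.64/(0.338−0.786) × (0.08343−0.3437) = (-4.632)×(-0.2602) = 1.205 mol·L⁻¹.

1.21 mol·L⁻¹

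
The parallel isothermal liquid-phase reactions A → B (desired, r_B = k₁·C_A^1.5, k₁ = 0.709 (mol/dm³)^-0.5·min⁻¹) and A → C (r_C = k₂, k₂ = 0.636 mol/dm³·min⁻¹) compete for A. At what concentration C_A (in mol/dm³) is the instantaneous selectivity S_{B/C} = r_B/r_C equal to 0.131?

0.240 mol/dm³

S_{B/C} = (k₁/k₂)·C_A^1.5 ⇒ C_A = (S·k₂/k₁)^(1/1.5).
= (0.131×0.636/0.709)^(0.6667) = (0.1175)^(0.6667) = 0.240 mol/dm³.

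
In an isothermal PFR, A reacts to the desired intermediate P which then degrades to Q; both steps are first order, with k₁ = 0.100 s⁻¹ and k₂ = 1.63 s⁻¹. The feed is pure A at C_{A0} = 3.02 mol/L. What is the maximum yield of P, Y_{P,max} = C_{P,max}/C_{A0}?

At the optimum, C_{P,max}/C_{A0} = (k₁/k₂)^[k₂/(k₂−k₁)].
= (0.100/1.63)^(1.63/(1.63−0.100)) = (0.06135)^(1.065) = 0.05112.

0.0511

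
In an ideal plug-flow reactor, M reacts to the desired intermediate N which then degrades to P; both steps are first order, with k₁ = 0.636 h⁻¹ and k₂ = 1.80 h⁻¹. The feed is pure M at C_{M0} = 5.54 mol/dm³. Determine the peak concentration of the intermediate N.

1.11 mol/dm³

For a first-order series the maximum intermediate yield is C_{N,max}/C_{M0} = (k₁/k₂)^[k₂/(k₂−k₁)].
= (0.636/1.80)^(1.80/(1.80−0.636)) = (0.3533)^(1.546) = 0.2001.
C_{N,max} = 0.2001×5.54 = 1.11 mol/dm³.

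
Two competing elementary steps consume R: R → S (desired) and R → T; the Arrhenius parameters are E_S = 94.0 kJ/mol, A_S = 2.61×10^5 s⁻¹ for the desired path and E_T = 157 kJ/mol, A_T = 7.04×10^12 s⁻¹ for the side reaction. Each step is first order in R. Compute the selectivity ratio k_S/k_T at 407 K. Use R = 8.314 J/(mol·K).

4.52

Since both paths have the same order in R, the concentration cancels and S_{S/T} = k_S/k_T = (A_S/A_T)·exp[(E_T−E_S)/(RT)].
(E_T−E_S)/(RT) = (157−94.0)×10³/(8.314×407) = 63000/3384 = 18.62.
k_S/k_T = (2.61×10^5/7.04×10^12)·exp(18.62) = 3.707×10^-8 × 1.218×10^8 = 4.52.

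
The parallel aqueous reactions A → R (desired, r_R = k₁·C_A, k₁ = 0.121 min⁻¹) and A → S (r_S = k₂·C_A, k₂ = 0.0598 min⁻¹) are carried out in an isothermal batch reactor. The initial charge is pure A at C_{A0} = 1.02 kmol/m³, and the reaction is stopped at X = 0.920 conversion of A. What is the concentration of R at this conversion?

0.628 kmol/m³

C_A = C_{A0}(1−X) = 0.08160 kmol/m³.
Both paths are first order in A, so the instantaneous fraction to R is constant: dC_R/d(−C_A) = k₁/(k₁+k₂) = 0.6692.
C_R = 0.6692·(C_{A0}−C_A) = 0.6692×0.9384 = 0.628 kmol/m³.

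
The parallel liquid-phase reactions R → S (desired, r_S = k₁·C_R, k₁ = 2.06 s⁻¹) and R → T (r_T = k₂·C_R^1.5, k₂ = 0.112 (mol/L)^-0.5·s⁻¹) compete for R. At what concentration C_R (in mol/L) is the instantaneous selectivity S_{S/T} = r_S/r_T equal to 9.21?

S_{S/T} = (k₁/k₂)·C_R^-0.5 ⇒ C_R = (S·k₂/k₁)^(-2).
= (9.21×0.112/2.06)^(-2) = (0.5007)^(-2) = 3.99 mol/L.

3.99 mol/L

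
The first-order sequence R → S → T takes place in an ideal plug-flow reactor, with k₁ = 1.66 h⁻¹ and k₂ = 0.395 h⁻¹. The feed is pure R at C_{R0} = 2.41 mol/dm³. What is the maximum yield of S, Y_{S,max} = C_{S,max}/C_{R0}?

For a first-order series the maximum intermediate yield is C_{S,max}/C_{R0} = (k₁/k₂)^[k₂/(k₂−k₁)].
= (1.66/0.395)^(0.395/(0.395−1.66)) = (4.203)^(-0.3123) = 0.6387.

0.639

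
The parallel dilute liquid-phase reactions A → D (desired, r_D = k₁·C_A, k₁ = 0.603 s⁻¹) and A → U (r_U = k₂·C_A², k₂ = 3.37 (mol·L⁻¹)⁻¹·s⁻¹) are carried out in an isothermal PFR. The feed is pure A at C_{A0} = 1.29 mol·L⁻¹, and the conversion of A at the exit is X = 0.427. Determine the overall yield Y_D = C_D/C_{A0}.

0.0652

C_A = C_{A0}(1−X) = 0.7392 mol·L⁻¹.
Along a PFR/batch, dC_D/dC_A = −r_D/(r_D+r_U) = −k₁/(k₁+k₂·C_A).
Integrating from C_{A0} to C_A: C_D = (0.603/3.37)·ln[(0.603+3.37·1.29)/(0.603+3.37·0.739)] = 0.1789·ln(4.950/3.094) = 0.08409 mol·L⁻¹.
Y_D = C_D/C_{A0} = 0.08409/1.29 = 0.0652.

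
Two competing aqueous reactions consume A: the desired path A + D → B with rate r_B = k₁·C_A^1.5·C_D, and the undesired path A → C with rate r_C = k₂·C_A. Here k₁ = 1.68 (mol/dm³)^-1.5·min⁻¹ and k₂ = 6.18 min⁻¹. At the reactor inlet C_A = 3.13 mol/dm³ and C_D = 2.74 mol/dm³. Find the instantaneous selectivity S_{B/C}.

1.32

S_{B/C} = r_B/r_C = (k₁·C_A^1.5·C_D)/(k₂·C_A) = (k₁/k₂)·C_A^0.5·C_D.
= (1.68×3.130^1.5×2.740) / (6.18×3.130) = 25.49/19.34 = 1.32.
Since the desired path is higher order in A, keeping C_A high (PFR or concentrated feed) favours B.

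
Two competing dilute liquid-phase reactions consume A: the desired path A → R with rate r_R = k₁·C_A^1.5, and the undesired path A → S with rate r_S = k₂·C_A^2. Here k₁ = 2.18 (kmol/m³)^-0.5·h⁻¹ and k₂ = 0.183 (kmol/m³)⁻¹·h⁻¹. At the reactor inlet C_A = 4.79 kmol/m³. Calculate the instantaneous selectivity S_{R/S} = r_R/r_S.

5.44

S_{R/S} = r_R/r_S = (k₁·C_A^1.5)/(k₂·C_A^2) = (k₁/k₂)·C_A^-0.5.
= (2.18×4.790^1.5) / (0.183×4.790^2) = 22.85/4.199 = 5.44.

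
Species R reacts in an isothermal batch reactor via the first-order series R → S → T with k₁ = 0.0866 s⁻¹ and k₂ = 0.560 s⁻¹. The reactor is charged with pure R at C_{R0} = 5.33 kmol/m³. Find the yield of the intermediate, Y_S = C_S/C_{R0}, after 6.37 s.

0.100

Solving the coupled first-order balances gives C_S(t) = [k₁/(k₂−k₁)]·C_{R0}·(e^(−k₁t) − e^(−k₂t)).
e^(−k₁t) = e^(−0.0866×6.37) = e^(−0.5516) = 0.5760; e^(−k₂t) = e^(−3.567) = 0.02823.
C_S = 0.0866×5.33/(0.560−0.0866) × (0.5760−0.02823) = 0.9750×0.5478 = 0.5341 kmol/m³.
Y_S = C_S/C_{R0} = 0.5341/5.33 = 0.100.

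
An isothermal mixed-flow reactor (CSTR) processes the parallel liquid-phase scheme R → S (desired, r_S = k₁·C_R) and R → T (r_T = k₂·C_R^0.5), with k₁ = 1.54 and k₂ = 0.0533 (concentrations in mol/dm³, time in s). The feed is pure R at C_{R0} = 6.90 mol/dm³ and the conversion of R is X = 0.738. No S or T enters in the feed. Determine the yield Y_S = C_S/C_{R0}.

0.719

Exit C_R = C_{R0}(1−X) = 6.90×0.262 = 1.808 mol/dm³.
A CSTR operates uniformly at the exit composition, giving r_S = 2.784 and r_T = 0.07166 (each k·C_R^n at C_R = 1.808).
Fraction of consumed R going to S: r_S/(r_S+r_T) = 0.9749.
C_S = 0.9749·C_{R0}·X = 0.9749×6.90×0.738 = 4.96 mol/dm³; Y_S = C_S/C_{R0} = 0.719.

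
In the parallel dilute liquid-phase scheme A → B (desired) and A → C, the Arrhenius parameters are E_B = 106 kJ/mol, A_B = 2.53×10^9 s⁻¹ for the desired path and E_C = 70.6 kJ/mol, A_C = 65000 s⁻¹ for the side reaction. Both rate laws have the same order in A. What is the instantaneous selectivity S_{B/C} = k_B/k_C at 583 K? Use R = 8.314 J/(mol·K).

26.2

k_B/k_C = (A_B/A_C)·exp[−(E_B−E_C)/(RT)] = (A_B/A_C)·exp[(E_C−E_B)/(RT)].
(E_C−E_B)/(RT) = (70.6−106)×10³/(8.314×583) = -35400/4847 = -7.303.
k_B/k_C = (2.53×10^9/65000)·exp(-7.303) = 38923 × 6.733×10^-4 = 26.2.
Since E_B > E_C, raising the temperature improves selectivity toward B.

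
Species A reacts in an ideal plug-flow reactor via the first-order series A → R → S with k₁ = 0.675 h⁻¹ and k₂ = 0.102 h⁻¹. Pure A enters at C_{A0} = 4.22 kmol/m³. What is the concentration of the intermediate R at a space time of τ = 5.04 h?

2.81 kmol/m³

The intermediate concentration in a first-order A→B→C sequence is C_R = k₁C_{A0}(e^(−k₁τ) − e^(−k₂τ))/(k₂−k₁).
e^(−k₁τ) = e^(−0.675×5.04) = e^(−3.402) = 0.03331; e^(−k₂τ) = e^(−0.5141) = 0.5981.
C_R = 0.675×4.22/(0.102−0.675) × (0.03331−0.5981) = (-4.971)×(-0.5647) = 2.807 kmol/m³.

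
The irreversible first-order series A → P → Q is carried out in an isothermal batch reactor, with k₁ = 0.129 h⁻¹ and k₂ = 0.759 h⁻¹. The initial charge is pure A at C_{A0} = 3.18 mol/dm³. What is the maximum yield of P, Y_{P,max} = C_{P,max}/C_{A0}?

0.118

Evaluating C_P at t_opt = ln(k₂/k₁)/(k₂−k₁) gives C_{P,max}/C_{A0} = (k₁/k₂)^[k₂/(k₂−k₁)].
= (0.129/0.759)^(0.759/(0.759−0.129)) = (0.1700)^(1.205) = 0.1182.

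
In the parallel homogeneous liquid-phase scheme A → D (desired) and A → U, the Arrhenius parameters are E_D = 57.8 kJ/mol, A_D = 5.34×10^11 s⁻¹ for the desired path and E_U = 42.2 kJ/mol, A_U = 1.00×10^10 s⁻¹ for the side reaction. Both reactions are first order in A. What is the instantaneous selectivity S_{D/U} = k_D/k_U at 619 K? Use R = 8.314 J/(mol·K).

2.58

With equal orders, S_{D/U} = k_D/k_U = (A_D/A_U)·exp[(E_U−E_D)/(RT)].
(E_U−E_D)/(RT) = (42.2−57.8)×10³/(8.314×619) = -15600/5146 = -3.031.
k_D/k_U = (5.34×10^11/1.00×10^10)·exp(-3.031) = 53.40 × 0.04825 = 2.58.
Since E_D > E_U, raising the temperature improves selectivity toward D.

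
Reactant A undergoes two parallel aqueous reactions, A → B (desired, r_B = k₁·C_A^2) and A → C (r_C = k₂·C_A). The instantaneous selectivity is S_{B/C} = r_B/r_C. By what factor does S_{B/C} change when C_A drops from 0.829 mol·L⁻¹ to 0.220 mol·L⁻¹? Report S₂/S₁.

S_{B/C} = (k₁/k₂)·C_A, so S₂/S₁ = (C_{A,2}/C_{A,1}).
= 0.220/0.829 = 0.265.
Selectivity toward B falls as C_A falls — high-concentration operation is favoured.

0.265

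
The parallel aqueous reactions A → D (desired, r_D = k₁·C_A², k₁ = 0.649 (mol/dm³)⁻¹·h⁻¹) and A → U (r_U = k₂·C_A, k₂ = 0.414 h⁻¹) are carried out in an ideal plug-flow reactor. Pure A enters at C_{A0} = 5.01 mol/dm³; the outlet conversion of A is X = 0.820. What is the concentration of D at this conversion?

3.28 mol/dm³

C_A = C_{A0}(1−X) = 0.9018 mol/dm³.
Along a PFR/batch, dC_U/dC_A = −r_U/(r_D+r_U) = −k₂/(k₂+k₁·C_A).
Integrating from C_{A0} to C_A: C_U = (0.414/0.649)·ln[(0.414+0.649·5.01)/(0.414+0.649·0.902)] = 0.6379·ln(3.665/0.9993) = 0.8291 mol/dm³.
Then C_D = (C_{A0}−C_A) − C_U = 4.108 − 0.8291 = 3.279 mol/dm³.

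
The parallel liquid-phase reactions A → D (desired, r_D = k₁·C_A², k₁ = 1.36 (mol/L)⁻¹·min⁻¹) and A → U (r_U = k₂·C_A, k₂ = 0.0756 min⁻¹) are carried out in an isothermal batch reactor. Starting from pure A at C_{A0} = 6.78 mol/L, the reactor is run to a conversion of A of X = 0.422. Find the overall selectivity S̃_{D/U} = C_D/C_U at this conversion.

93.9

C_A = C_{A0}(1−X) = 3.919 mol/L.
Along a PFR/batch, dC_U/dC_A = −r_U/(r_D+r_U) = −k₂/(k₂+k₁·C_A).
Integrating from C_{A0} to C_A: C_U = (0.0756/1.36)·ln[(0.0756+1.36·6.78)/(0.0756+1.36·3.92)] = 0.05559·ln(9.296/5.405) = 0.03014 mol/L.
Then C_D = (C_{A0}−C_A) − C_U = 2.861 − 0.03014 = 2.831 mol/L.
S̃_{D/U} = C_D/C_U = 2.831/0.03014 = 93.9.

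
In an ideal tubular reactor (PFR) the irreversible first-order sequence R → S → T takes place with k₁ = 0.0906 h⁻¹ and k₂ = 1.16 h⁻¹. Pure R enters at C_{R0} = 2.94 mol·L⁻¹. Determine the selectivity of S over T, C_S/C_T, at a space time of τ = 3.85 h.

0.249

Solving the coupled first-order balances gives C_S(τ) = [k₁/(k₂−k₁)]·C_{R0}·(e^(−k₁τ) − e^(−k₂τ)).
e^(−k₁τ) = e^(−0.0906×3.85) = e^(−0.3488) = 0.7055; e^(−k₂τ) = e^(−4.466) = 0.01149.
C_S = 0.0906×2.94/(1.16−0.0906) × (0.7055−0.01149) = 0.2491×0.6940 = 0.1729 mol·L⁻¹.
C_R = C_{R0}e^(−k₁τ) = 2.074 mol·L⁻¹, so C_T = C_{R0}−C_R−C_S = 0.6929 mol·L⁻¹; C_S/C_T = 0.249.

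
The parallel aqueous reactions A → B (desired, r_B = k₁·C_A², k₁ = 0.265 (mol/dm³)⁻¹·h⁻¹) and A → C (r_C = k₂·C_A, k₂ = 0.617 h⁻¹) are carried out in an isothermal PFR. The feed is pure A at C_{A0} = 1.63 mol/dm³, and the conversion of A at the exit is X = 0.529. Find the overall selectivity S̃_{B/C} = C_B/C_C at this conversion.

0.507

C_A = C_{A0}(1−X) = 0.7677 mol/dm³.
Along a PFR/batch, dC_C/dC_A = −r_C/(r_B+r_C) = −k₂/(k₂+k₁·C_A).
Integrating from C_{A0} to C_A: C_C = (0.617/0.265)·ln[(0.617+0.265·1.63)/(0.617+0.265·0.768)] = 2.328·ln(1.049/0.8204) = 0.5720 mol/dm³.
Then C_B = (C_{A0}−C_A) − C_C = 0.8623 − 0.5720 = 0.2902 mol/dm³.
S̃_{B/C} = C_B/C_C = 0.2902/0.5720 = 0.507.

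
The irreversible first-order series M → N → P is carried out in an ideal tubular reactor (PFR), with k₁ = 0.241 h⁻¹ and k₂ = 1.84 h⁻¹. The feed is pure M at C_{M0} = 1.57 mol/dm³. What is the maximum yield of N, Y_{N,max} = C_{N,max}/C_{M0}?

At the optimum, C_{N,max}/C_{M0} = (k₁/k₂)^[k₂/(k₂−k₁)].
= (0.241/1.84)^(1.84/(1.84−0.241)) = (0.1310)^(1.151) = 0.09641.

0.0964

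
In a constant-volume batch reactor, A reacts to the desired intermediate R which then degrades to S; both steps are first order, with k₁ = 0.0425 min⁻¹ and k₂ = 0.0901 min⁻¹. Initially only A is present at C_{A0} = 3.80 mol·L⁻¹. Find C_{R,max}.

Evaluating C_R at t_opt = ln(k₂/k₁)/(k₂−k₁) gives C_{R,max}/C_{A0} = (k₁/k₂)^[k₂/(k₂−k₁)].
= (0.0425/0.0901)^(0.0901/(0.0901−0.0425)) = (0.4717)^(1.893) = 0.2412.
C_{R,max} = 0.2412×3.80 = 0.916 mol·L⁻¹.

0.916 mol·L⁻¹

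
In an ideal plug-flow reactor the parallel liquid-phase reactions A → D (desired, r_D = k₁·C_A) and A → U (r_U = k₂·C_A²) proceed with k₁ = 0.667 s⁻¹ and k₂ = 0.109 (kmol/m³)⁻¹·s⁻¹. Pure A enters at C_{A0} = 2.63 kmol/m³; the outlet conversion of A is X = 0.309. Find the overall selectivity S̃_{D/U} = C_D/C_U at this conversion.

C_A = C_{A0}(1−X) = 1.817 kmol/m³.
Along a PFR/batch, dC_D/dC_A = −r_D/(r_D+r_U) = −k₁/(k₁+k₂·C_A).
Integrating from C_{A0} to C_A: C_D = (0.667/0.109)·ln[(0.667+0.109·2.63)/(0.667+0.109·1.82)] = 6.119·ln(0.9537/0.8651) = 0.5965 kmol/m³.
C_U = (C_{A0}−C_A)−C_D = 0.2161 kmol/m³; S̃_{D/U} = 0.5965/0.2161 = 2.76.

2.76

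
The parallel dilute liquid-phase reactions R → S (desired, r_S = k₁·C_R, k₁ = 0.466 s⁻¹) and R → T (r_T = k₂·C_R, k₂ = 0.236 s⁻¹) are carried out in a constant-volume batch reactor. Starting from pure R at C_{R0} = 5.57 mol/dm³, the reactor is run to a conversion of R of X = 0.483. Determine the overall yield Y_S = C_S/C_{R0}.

0.321

C_R = C_{R0}(1−X) = 2.880 mol/dm³.
Both paths are first order in R, so the instantaneous fraction to S is constant: dC_S/d(−C_R) = k₁/(k₁+k₂) = 0.6638.
C_S = 0.6638·(C_{R0}−C_R) = 0.6638×2.690 = 1.79 mol/dm³.
Y_S = C_S/C_{R0} = 1.786/5.57 = 0.321.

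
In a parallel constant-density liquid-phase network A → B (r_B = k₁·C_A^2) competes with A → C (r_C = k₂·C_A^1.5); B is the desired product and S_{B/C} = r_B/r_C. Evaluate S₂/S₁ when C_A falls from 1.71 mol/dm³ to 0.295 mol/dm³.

0.415

S_{B/C} = (k₁/k₂)·C_A^0.5, so S₂/S₁ = (C_{A,2}/C_{A,1})^0.5.
= (0.295/1.71)^0.5 = (0.1725)^0.5 = 0.415.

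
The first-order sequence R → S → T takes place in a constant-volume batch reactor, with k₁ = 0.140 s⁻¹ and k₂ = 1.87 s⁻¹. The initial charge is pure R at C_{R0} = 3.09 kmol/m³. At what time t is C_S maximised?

1.50 s

Setting dC_S/dt = 0 gives t_opt = ln(k₂/k₁)/(k₂−k₁).
= ln(1.87/0.140)/(1.87−0.140) = ln(13.36)/1.730 = 2.592/1.730 = 1.50 s.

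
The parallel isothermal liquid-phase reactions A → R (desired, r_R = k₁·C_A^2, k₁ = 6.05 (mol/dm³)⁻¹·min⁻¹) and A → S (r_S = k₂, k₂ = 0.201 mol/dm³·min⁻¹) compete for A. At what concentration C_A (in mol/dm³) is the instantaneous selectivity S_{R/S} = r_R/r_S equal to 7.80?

S_{R/S} = (k₁/k₂)·C_A^2 ⇒ C_A = (S·k₂/k₁)^(0.5).
= (7.80×0.201/6.05)^(0.5) = (0.2591)^(0.5) = 0.509 mol/dm³.

0.509 mol/dm³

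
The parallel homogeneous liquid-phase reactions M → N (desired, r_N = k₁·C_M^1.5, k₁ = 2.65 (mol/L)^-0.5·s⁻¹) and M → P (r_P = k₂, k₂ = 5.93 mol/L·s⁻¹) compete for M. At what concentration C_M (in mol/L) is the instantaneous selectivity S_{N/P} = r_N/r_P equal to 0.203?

S_{N/P} = (k₁/k₂)·C_M^1.5 ⇒ C_M = (S·k₂/k₁)^(1/1.5).
= (0.203×5.93/2.65)^(0.6667) = (0.4543)^(0.6667) = 0.591 mol/L.

0.591 mol/L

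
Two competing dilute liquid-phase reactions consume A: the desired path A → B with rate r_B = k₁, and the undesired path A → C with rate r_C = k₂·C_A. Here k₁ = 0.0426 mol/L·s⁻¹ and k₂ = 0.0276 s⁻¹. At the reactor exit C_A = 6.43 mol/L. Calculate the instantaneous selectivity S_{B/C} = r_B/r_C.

0.240

S_{B/C} = r_B/r_C = (k₁)/(k₂·C_A) = (k₁/k₂)·C_A⁻¹.
= (0.0426) / (0.0276×6.430) = 0.04260/0.1775 = 0.240.
The undesired path is higher order in A, so low C_A (CSTR or dilute feed) favours B.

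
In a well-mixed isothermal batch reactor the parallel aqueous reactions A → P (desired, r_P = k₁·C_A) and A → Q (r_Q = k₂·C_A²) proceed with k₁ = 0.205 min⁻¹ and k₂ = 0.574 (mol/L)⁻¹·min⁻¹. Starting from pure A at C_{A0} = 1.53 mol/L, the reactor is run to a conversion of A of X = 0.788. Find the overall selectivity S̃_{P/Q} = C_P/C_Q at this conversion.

0.432

C_A = C_{A0}(1−X) = 0.3244 mol/L.
Along a PFR/batch, dC_P/dC_A = −r_P/(r_P+r_Q) = −k₁/(k₁+k₂·C_A).
Integrating from C_{A0} to C_A: C_P = (0.205/0.574)·ln[(0.205+0.574·1.53)/(0.205+0.574·0.324)] = 0.3571·ln(1.083/0.3912) = 0.3638 mol/L.
C_Q = (C_{A0}−C_A)−C_P = 0.8419 mol/L; S̃_{P/Q} = 0.3638/0.8419 = 0.432.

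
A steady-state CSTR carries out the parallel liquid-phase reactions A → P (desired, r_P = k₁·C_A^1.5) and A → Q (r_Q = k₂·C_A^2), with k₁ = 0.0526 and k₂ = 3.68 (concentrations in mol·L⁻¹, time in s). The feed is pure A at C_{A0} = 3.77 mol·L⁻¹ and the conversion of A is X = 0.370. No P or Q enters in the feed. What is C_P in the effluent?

0.0128 mol·L⁻¹

Exit C_A = C_{A0}(1−X) = 3.77×0.630 = 2.375 mol·L⁻¹.
A CSTR operates uniformly at the exit composition, giving r_P = 0.1925 and r_Q = 20.76 (each k·C_A^n at C_A = 2.375).
Fraction of consumed A going to P: r_P/(r_P+r_Q) = 0.009189.
C_P = 0.009189·C_{A0}·X = 0.009189×3.77×0.370 = 0.0128 mol·L⁻¹.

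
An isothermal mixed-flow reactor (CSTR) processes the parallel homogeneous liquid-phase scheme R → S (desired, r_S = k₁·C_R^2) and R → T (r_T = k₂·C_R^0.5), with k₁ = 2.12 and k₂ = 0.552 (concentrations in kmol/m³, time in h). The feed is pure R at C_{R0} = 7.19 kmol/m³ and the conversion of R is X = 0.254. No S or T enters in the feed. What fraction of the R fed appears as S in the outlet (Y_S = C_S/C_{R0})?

0.249

Exit C_R = C_{R0}(1−X) = 7.19×0.746 = 5.364 kmol/m³.
In a CSTR the entire volume is at exit conditions, so r_S = 2.12×5.364^2 = 60.99 and r_T = 0.552×5.364^0.5 = 1.278.
Fraction of consumed R going to S: r_S/(r_S+r_T) = 0.9795.
C_S = 0.9795·C_{R0}·X = 0.9795×7.19×0.254 = 1.79 kmol/m³; Y_S = C_S/C_{R0} = 0.249.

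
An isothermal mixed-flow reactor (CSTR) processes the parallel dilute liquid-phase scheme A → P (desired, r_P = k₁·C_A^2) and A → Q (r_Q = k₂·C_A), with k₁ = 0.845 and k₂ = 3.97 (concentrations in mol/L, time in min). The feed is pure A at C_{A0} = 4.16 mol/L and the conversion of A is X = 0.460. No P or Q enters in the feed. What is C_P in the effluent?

0.619 mol/L

Exit C_A = C_{A0}(1−X) = 4.16×0.540 = 2.246 mol/L.
In a CSTR the entire volume is at exit conditions, so r_P = 0.845×2.246^2 = 4.264 and r_Q = 3.97×2.246 = 8.918.
Fraction of consumed A going to P: r_P/(r_P+r_Q) = 0.3235.
C_P = 0.3235·C_{A0}·X = 0.3235×4.16×0.460 = 0.619 mol/L.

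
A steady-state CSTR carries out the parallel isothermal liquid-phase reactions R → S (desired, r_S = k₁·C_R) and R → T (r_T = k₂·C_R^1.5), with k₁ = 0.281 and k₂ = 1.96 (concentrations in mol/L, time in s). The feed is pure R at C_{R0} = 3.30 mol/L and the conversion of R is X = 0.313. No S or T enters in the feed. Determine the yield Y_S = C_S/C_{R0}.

Exit C_R = C_{R0}(1−X) = 3.30×0.687 = 2.267 mol/L.
In a CSTR the entire volume is at exit conditions, so r_S = 0.281×2.267 = 0.6371 and r_T = 1.96×2.267^1.5 = 6.691.
Fraction of consumed R going to S: r_S/(r_S+r_T) = 0.08694.
C_S = 0.08694·C_{R0}·X = 0.08694×3.30×0.313 = 0.0898 mol/L; Y_S = C_S/C_{R0} = 0.0272.

0.0272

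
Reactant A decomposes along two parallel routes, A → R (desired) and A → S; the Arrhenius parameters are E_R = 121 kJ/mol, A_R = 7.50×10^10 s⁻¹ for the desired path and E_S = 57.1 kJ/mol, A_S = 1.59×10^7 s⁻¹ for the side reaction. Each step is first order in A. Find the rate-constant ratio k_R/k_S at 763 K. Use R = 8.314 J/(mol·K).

0.199

Since both paths have the same order in A, the concentration cancels and S_{R/S} = k_R/k_S = (A_R/A_S)·exp[(E_S−E_R)/(RT)].
(E_S−E_R)/(RT) = (57.1−121)×10³/(8.314×763) = -63900/6344 = -10.07.
k_R/k_S = (7.50×10^10/1.59×10^7)·exp(-10.07) = 4717 × 4.220×10^-5 = 0.199.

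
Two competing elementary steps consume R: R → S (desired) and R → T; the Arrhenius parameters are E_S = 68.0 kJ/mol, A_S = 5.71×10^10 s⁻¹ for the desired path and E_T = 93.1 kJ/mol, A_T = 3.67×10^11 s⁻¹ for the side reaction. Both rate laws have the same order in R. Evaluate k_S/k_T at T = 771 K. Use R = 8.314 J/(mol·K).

k_S/k_T = (A_S/A_T)·exp[−(E_S−E_T)/(RT)] = (A_S/A_T)·exp[(E_T−E_S)/(RT)].
(E_T−E_S)/(RT) = (93.1−68.0)×10³/(8.314×771) = 25100/6410 = 3.916.
k_S/k_T = (5.71×10^10/3.67×10^11)·exp(3.916) = 0.1556 × 50.18 = 7.81.

7.81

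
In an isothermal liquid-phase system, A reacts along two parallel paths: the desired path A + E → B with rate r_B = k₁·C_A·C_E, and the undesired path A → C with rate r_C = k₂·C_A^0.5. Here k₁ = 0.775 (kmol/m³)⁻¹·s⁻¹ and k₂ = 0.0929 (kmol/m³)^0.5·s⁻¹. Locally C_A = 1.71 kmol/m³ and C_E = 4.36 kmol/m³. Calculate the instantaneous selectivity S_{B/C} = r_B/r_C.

47.6

S_{B/C} = r_B/r_C = (k₁·C_A·C_E)/(k₂·C_A^0.5) = (k₁/k₂)·C_A^0.5·C_E.
= (0.775×1.710×4.360) / (0.0929×1.710^0.5) = 5.778/0.1215 = 47.6.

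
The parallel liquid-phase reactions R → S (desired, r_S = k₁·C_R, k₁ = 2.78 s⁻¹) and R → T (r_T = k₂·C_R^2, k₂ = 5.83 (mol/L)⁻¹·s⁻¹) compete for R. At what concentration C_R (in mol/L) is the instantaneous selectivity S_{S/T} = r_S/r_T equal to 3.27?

0.146 mol/L

S_{S/T} = (k₁/k₂)·C_R⁻¹ ⇒ C_R = (S·k₂/k₁)^(-1).
= (3.27×5.83/2.78)^(-1) = (6.858)^(-1) = 0.146 mol/L.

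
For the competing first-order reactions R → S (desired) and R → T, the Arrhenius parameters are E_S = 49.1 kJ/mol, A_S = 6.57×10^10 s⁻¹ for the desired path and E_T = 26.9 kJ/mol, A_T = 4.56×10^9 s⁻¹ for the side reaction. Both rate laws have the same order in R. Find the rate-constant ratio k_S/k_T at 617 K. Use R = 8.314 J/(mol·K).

0.190

Since both paths have the same order in R, the concentration cancels and S_{S/T} = k_S/k_T = (A_S/A_T)·exp[(E_T−E_S)/(RT)].
(E_T−E_S)/(RT) = (26.9−49.1)×10³/(8.314×617) = -22200/5130 = -4.328.
k_S/k_T = (6.57×10^10/4.56×10^9)·exp(-4.328) = 14.41 × 0.01320 = 0.190.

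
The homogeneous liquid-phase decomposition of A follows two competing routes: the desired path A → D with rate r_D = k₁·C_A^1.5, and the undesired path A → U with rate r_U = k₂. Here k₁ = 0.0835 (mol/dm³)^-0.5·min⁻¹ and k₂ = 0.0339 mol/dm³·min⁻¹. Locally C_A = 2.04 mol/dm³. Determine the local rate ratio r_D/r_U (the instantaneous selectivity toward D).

S_{D/U} = r_D/r_U = (k₁·C_A^1.5)/(k₂) = (k₁/k₂)·C_A^1.5.
= (0.0835×2.040^1.5) / (0.0339) = 0.2433/0.03390 = 7.18.

7.18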